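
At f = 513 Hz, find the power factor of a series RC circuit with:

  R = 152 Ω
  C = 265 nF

Step 1 — Angular frequency: ω = 2π·f = 2π·513 = 3223 rad/s.
Step 2 — Component impedances:
  R: Z = R = 152 Ω
  C: Z = 1/(jωC) = -j/(ω·C) = 0 - j1171 Ω
Step 3 — Series combination: Z_total = R + C = 152 - j1171 Ω = 1181∠-82.6° Ω.
Step 4 — Power factor: PF = cos(φ) = Re(Z)/|Z| = 152/1180.56 = 0.1288.
Step 5 — Type: Im(Z) = -1171 ⇒ leading (phase φ = -82.6°).

PF = 0.1288 (leading, φ = -82.6°)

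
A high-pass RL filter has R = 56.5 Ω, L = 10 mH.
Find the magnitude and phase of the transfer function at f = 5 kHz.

Step 1 — Angular frequency: ω = 2π·5000 = 3.142e+04 rad/s.
Step 2 — Transfer function: H(jω) = jωL/(R + jωL).
Step 3 — Numerator jωL = j·314.2; denominator R + jωL = 56.5 + j314.2.
Step 4 — H = 0.9687 + j0.1742.
Step 5 — Magnitude: |H| = 0.9842 (-0.1 dB); phase: φ = 10.2°.

|H| = 0.9842 (-0.1 dB), φ = 10.2°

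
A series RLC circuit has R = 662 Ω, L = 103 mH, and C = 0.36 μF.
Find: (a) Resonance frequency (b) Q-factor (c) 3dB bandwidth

Step 1 — Resonance: ω₀ = 1/√(LC) = 1/√(0.103·3.6e-07) = 5193 rad/s.
Step 2 — f₀ = ω₀/(2π) = 826.5 Hz.
Step 3 — Series Q: Q = ω₀L/R = 5193·0.103/662 = 0.808.
Step 4 — Bandwidth: Δω = ω₀/Q = 6427 rad/s; BW = Δω/(2π) = 1023 Hz.

(a) f₀ = 826.5 Hz  (b) Q = 0.808  (c) BW = 1023 Hz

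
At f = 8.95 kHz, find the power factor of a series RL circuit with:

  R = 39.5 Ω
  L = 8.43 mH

Step 1 — Angular frequency: ω = 2π·f = 2π·8950 = 5.623e+04 rad/s.
Step 2 — Component impedances:
  R: Z = R = 39.5 Ω
  L: Z = jωL = j·5.623e+04·0.00843 = 0 + j474.1 Ω
Step 3 — Series combination: Z_total = R + L = 39.5 + j474.1 Ω = 475.7∠85.2° Ω.
Step 4 — Power factor: PF = cos(φ) = Re(Z)/|Z| = 39.5/475.7 = 0.08304.
Step 5 — Type: Im(Z) = 474.1 ⇒ lagging (phase φ = 85.2°).

PF = 0.08304 (lagging, φ = 85.2°)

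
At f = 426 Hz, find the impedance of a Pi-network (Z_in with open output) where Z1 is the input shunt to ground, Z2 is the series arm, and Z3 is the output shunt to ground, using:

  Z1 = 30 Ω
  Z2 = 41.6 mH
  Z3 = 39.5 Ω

Step 1 — Angular frequency: ω = 2π·f = 2π·426 = 2677 rad/s.
Step 2 — Component impedances:
  Z1: Z = R = 30 Ω
  Z2: Z = jωL = j·2677·0.0416 = 0 + j111.3 Ω
  Z3: Z = R = 39.5 Ω
Step 3 — With open output, the series arm Z2 and the output shunt Z3 appear in series to ground: Z2 + Z3 = 39.5 + j111.3 Ω.
Step 4 — Parallel with input shunt Z1: Z_in = Z1 || (Z2 + Z3) = 26.37 + j5.817 Ω = 27∠12.4° Ω.

Z = 26.37 + j5.817 Ω = 27∠12.4° Ω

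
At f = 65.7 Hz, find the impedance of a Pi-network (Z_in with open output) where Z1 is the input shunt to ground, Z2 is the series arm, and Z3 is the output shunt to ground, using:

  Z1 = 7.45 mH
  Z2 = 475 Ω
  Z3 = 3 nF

Step 1 — Angular frequency: ω = 2π·f = 2π·65.7 = 412.8 rad/s.
Step 2 — Component impedances:
  Z1: Z = jωL = j·412.8·0.00745 = 0 + j3.075 Ω
  Z2: Z = R = 475 Ω
  Z3: Z = 1/(jωC) = -j/(ω·C) = 0 - j8.075e+05 Ω
Step 3 — With open output, the series arm Z2 and the output shunt Z3 appear in series to ground: Z2 + Z3 = 475 - j8.075e+05 Ω.
Step 4 — Parallel with input shunt Z1: Z_in = Z1 || (Z2 + Z3) = 6.89e-09 + j3.075 Ω = 3.075∠90.0° Ω.

Z = 6.89e-09 + j3.075 Ω = 3.075∠90.0° Ω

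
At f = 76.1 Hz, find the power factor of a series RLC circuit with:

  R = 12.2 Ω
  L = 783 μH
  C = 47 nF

Step 1 — Angular frequency: ω = 2π·f = 2π·76.1 = 478.2 rad/s.
Step 2 — Component impedances:
  R: Z = R = 12.2 Ω
  L: Z = jωL = j·478.2·0.000783 = 0 + j0.3744 Ω
  C: Z = 1/(jωC) = -j/(ω·C) = 0 - j4.45e+04 Ω
Step 3 — Series combination: Z_total = R + L + C = 12.2 - j4.45e+04 Ω = 4.45e+04∠-90.0° Ω.
Step 4 — Power factor: PF = cos(φ) = Re(Z)/|Z| = 12.2/4.45e+04 = 0.0002742.
Step 5 — Type: Im(Z) = -4.45e+04 ⇒ leading (phase φ = -90.0°).

PF = 0.0002742 (leading, φ = -90.0°)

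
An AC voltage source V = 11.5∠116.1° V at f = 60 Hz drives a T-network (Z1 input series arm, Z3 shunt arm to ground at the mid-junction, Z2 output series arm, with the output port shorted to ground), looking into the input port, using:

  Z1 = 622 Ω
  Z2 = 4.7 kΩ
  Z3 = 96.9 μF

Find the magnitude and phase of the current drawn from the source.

Step 1 — Angular frequency: ω = 2π·f = 2π·60 = 377 rad/s.
Step 2 — Component impedances:
  Z1: Z = R = 622 Ω
  Z2: Z = R = 4700 Ω
  Z3: Z = 1/(jωC) = -j/(ω·C) = 0 - j27.37 Ω
Step 3 — With the output port shorted to ground, the output series arm Z2 runs from the junction to ground; the shunt arm Z3 also runs from the junction to ground. They appear in parallel: Z3 || Z2 = 0.1594 - j27.37 Ω.
Step 4 — Series with input arm Z1: Z_in = Z1 + (Z3 || Z2) = 622.2 - j27.37 Ω = 622.8∠-2.5° Ω.
Step 5 — Source phasor: V = 11.5∠116.1° V = -5.059 + j10.33 V.
Step 6 — Ohm's law: I = V / Z_total = (-5.059 + j10.33) / (622.2 - j27.37) = -0.008845 + j0.01621 A.
Step 7 — Convert to polar: |I| = 0.01847 A, ∠I = 118.6°.

I = 0.01847∠118.6° A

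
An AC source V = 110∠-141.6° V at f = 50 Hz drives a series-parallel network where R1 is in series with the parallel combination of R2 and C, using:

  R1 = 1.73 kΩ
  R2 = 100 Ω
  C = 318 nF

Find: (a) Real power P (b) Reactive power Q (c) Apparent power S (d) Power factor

Step 1 — Angular frequency: ω = 2π·f = 2π·50 = 314.2 rad/s.
Step 2 — Component impedances:
  R1: Z = R = 1730 Ω
  R2: Z = R = 100 Ω
  C: Z = 1/(jωC) = -j/(ω·C) = 0 - j1.001e+04 Ω
Step 3 — Parallel branch: R2 || C = 1/(1/R2 + 1/C) = 99.99 - j0.9989 Ω.
Step 4 — Series with R1: Z_total = R1 + (R2 || C) = 1830 - j0.9989 Ω = 1830∠-0.0° Ω.
Step 5 — Source phasor: V = 110∠-141.6° V = -86.21 - j68.33 V.
Step 6 — Current: I = V / Z = -0.04709 - j0.03736 A = 0.06011∠-141.6° A.
Step 7 — Complex power: S = V·I* = 6.612 - j0.003609 VA.
Step 8 — Real power: P = Re(S) = 6.612 W.
Step 9 — Reactive power: Q = Im(S) = -0.003609 VAR.
Step 10 — Apparent power: |S| = 6.612 VA.
Step 11 — Power factor: PF = P/|S| = 1 (leading).

(a) P = 6.612 W  (b) Q = -0.003609 VAR  (c) S = 6.612 VA  (d) PF = 1 (leading)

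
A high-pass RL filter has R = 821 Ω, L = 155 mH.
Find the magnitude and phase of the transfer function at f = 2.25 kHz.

Step 1 — Angular frequency: ω = 2π·2250 = 1.414e+04 rad/s.
Step 2 — Transfer function: H(jω) = jωL/(R + jωL).
Step 3 — Numerator jωL = j·2191; denominator R + jωL = 821 + j2191.
Step 4 — H = 0.8769 + j0.3285.
Step 5 — Magnitude: |H| = 0.9364 (-0.6 dB); phase: φ = 20.5°.

|H| = 0.9364 (-0.6 dB), φ = 20.5°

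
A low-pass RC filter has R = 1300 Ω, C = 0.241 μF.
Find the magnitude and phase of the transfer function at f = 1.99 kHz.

Step 1 — Angular frequency: ω = 2π·1990 = 1.25e+04 rad/s.
Step 2 — Transfer function: H(jω) = 1/(1 + jωRC).
Step 3 — Denominator: 1 + jωRC = 1 + j·1.25e+04·1300·2.41e-07 = 1 + j3.917.
Step 4 — H = 0.06118 - j0.2397.
Step 5 — Magnitude: |H| = 0.2473 (-12.1 dB); phase: φ = -75.7°.

|H| = 0.2473 (-12.1 dB), φ = -75.7°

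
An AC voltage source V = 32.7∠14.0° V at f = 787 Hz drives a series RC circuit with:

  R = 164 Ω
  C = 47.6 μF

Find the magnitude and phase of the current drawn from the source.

Step 1 — Angular frequency: ω = 2π·f = 2π·787 = 4945 rad/s.
Step 2 — Component impedances:
  R: Z = R = 164 Ω
  C: Z = 1/(jωC) = -j/(ω·C) = 0 - j4.249 Ω
Step 3 — Series combination: Z_total = R + C = 164 - j4.249 Ω = 164.1∠-1.5° Ω.
Step 4 — Source phasor: V = 32.7∠14.0° V = 31.73 + j7.911 V.
Step 5 — Ohm's law: I = V / Z_total = (31.73 + j7.911) / (164 - j4.249) = 0.1921 + j0.05321 A.
Step 6 — Convert to polar: |I| = 0.1993 A, ∠I = 15.5°.

I = 0.1993∠15.5° A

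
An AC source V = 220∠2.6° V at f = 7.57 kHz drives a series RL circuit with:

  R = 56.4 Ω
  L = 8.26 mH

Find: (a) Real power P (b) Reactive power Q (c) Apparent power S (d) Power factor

Step 1 — Angular frequency: ω = 2π·f = 2π·7570 = 4.756e+04 rad/s.
Step 2 — Component impedances:
  R: Z = R = 56.4 Ω
  L: Z = jωL = j·4.756e+04·0.00826 = 0 + j392.9 Ω
Step 3 — Series combination: Z_total = R + L = 56.4 + j392.9 Ω = 396.9∠81.8° Ω.
Step 4 — Source phasor: V = 220∠2.6° V = 219.8 + j9.98 V.
Step 5 — Current: I = V / Z = 0.1036 - j0.5445 A = 0.5543∠-79.2° A.
Step 6 — Complex power: S = V·I* = 17.33 + j120.7 VA.
Step 7 — Real power: P = Re(S) = 17.33 W.
Step 8 — Reactive power: Q = Im(S) = 120.7 VAR.
Step 9 — Apparent power: |S| = 121.9 VA.
Step 10 — Power factor: PF = P/|S| = 0.1421 (lagging).

(a) P = 17.33 W  (b) Q = 120.7 VAR  (c) S = 121.9 VA  (d) PF = 0.1421 (lagging)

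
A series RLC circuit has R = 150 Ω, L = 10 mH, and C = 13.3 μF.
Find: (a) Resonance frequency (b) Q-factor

Step 1 — Resonance condition Im(Z)=0 gives ω₀ = 1/√(LC).
Step 2 — ω₀ = 1/√(0.01·1.33e-05) = 2742 rad/s.
Step 3 — f₀ = ω₀/(2π) = 436.4 Hz.
Step 4 — Series Q: Q = ω₀L/R = 2742·0.01/150 = 0.1828.

(a) f₀ = 436.4 Hz  (b) Q = 0.1828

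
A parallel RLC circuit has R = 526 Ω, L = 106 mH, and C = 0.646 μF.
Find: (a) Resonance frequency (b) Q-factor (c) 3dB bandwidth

Step 1 — Resonance: ω₀ = 1/√(LC) = 1/√(0.106·6.46e-07) = 3821 rad/s.
Step 2 — f₀ = ω₀/(2π) = 608.2 Hz.
Step 3 — Parallel Q: Q = R/(ω₀L) = 526/(3821·0.106) = 1.299.
Step 4 — Bandwidth: Δω = ω₀/Q = 2943 rad/s; BW = Δω/(2π) = 468.4 Hz.

(a) f₀ = 608.2 Hz  (b) Q = 1.299  (c) BW = 468.4 Hz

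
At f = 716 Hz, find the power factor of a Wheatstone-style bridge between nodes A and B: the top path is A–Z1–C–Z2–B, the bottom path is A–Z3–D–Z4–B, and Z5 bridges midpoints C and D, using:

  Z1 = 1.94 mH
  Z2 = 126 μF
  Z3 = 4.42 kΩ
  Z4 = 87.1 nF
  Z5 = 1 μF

Step 1 — Angular frequency: ω = 2π·f = 2π·716 = 4499 rad/s.
Step 2 — Component impedances:
  Z1: Z = jωL = j·4499·0.00194 = 0 + j8.728 Ω
  Z2: Z = 1/(jωC) = -j/(ω·C) = 0 - j1.764 Ω
  Z3: Z = R = 4420 Ω
  Z4: Z = 1/(jωC) = -j/(ω·C) = 0 - j2552 Ω
  Z5: Z = 1/(jωC) = -j/(ω·C) = 0 - j222.3 Ω
Step 3 — Bridge requires nodal analysis (the Z5 bridge couples midpoints C and D, so the two paths cannot be reduced to a simple series/parallel combination). Setting node B to ground and injecting 1 A at node A, the 3-node admittance system at A, C, D solves to V_A = Z_AB = 0.01665 + j6.965 Ω = 6.965∠89.9° Ω.
Step 4 — Power factor: PF = cos(φ) = Re(Z)/|Z| = 0.016647/6.9653 = 0.00239.
Step 5 — Type: Im(Z) = 6.965 ⇒ lagging (phase φ = 89.9°).

PF = 0.00239 (lagging, φ = 89.9°)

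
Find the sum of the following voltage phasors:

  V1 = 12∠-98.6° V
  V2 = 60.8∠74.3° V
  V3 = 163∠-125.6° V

Step 1 — Convert each phasor to rectangular form:
  V1 = 12·(cos(-98.6°) + j·sin(-98.6°)) = -1.794 - j11.87 V
  V2 = 60.8·(cos(74.3°) + j·sin(74.3°)) = 16.45 + j58.53 V
  V3 = 163·(cos(-125.6°) + j·sin(-125.6°)) = -94.89 - j132.5 V
Step 2 — Sum components: V_total = -80.23 - j85.87 V.
Step 3 — Convert to polar: |V_total| = 117.5 V, ∠V_total = -133.1°.

V_total = 117.5∠-133.1° V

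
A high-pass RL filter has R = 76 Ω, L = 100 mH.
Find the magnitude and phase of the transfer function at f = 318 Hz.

Step 1 — Angular frequency: ω = 2π·318 = 1998 rad/s.
Step 2 — Transfer function: H(jω) = jωL/(R + jωL).
Step 3 — Numerator jωL = j·199.8; denominator R + jωL = 76 + j199.8.
Step 4 — H = 0.8736 + j0.3323.
Step 5 — Magnitude: |H| = 0.9347 (-0.6 dB); phase: φ = 20.8°.

|H| = 0.9347 (-0.6 dB), φ = 20.8°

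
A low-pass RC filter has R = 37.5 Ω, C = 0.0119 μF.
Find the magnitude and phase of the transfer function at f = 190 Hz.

Step 1 — Angular frequency: ω = 2π·190 = 1194 rad/s.
Step 2 — Transfer function: H(jω) = 1/(1 + jωRC).
Step 3 — Denominator: 1 + jωRC = 1 + j·1194·37.5·1.19e-08 = 1 + j0.0005327.
Step 4 — H = 1 - j0.0005327.
Step 5 — Magnitude: |H| = 1 (-0.0 dB); phase: φ = -0.0°.

|H| = 1 (-0.0 dB), φ = -0.0°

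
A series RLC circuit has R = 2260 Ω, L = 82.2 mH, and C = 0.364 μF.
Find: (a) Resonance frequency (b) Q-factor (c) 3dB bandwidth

Step 1 — Resonance condition Im(Z)=0 gives ω₀ = 1/√(LC).
Step 2 — ω₀ = 1/√(0.0822·3.64e-07) = 5781 rad/s.
Step 3 — f₀ = ω₀/(2π) = 920.1 Hz.
Step 4 — Series Q: Q = ω₀L/R = 5781·0.0822/2260 = 0.2103.
Step 5 — 3dB bandwidth: Δω = ω₀/Q = 2.749e+04 rad/s; BW = Δω/(2π) = 4376 Hz.

(a) f₀ = 920.1 Hz  (b) Q = 0.2103  (c) BW = 4376 Hz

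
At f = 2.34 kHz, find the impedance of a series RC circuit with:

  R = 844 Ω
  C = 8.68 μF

Step 1 — Angular frequency: ω = 2π·f = 2π·2340 = 1.47e+04 rad/s.
Step 2 — Component impedances:
  R: Z = R = 844 Ω
  C: Z = 1/(jωC) = -j/(ω·C) = 0 - j7.836 Ω
Step 3 — Series combination: Z_total = R + C = 844 - j7.836 Ω = 844∠-0.5° Ω.

Z = 844 - j7.836 Ω = 844∠-0.5° Ω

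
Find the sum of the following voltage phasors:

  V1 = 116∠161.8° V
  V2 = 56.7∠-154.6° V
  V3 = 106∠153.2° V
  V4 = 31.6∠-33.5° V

Step 1 — Convert each phasor to rectangular form:
  V1 = 116·(cos(161.8°) + j·sin(161.8°)) = -110.2 + j36.23 V
  V2 = 56.7·(cos(-154.6°) + j·sin(-154.6°)) = -51.22 - j24.32 V
  V3 = 106·(cos(153.2°) + j·sin(153.2°)) = -94.61 + j47.79 V
  V4 = 31.6·(cos(-33.5°) + j·sin(-33.5°)) = 26.35 - j17.44 V
Step 2 — Sum components: V_total = -229.7 + j42.26 V.
Step 3 — Convert to polar: |V_total| = 233.5 V, ∠V_total = 169.6°.

V_total = 233.5∠169.6° V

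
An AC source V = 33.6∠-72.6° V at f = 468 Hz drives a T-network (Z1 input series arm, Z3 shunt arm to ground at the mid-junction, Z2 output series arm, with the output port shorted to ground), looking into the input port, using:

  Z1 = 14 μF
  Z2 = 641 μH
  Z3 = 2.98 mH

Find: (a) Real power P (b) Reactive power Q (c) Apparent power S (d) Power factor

Step 1 — Angular frequency: ω = 2π·f = 2π·468 = 2941 rad/s.
Step 2 — Component impedances:
  Z1: Z = 1/(jωC) = -j/(ω·C) = 0 - j24.29 Ω
  Z2: Z = jωL = j·2941·0.000641 = 0 + j1.885 Ω
  Z3: Z = jωL = j·2941·0.00298 = 0 + j8.763 Ω
Step 3 — With the output port shorted to ground, the output series arm Z2 runs from the junction to ground; the shunt arm Z3 also runs from the junction to ground. They appear in parallel: Z3 || Z2 = 0 + j1.551 Ω.
Step 4 — Series with input arm Z1: Z_in = Z1 + (Z3 || Z2) = 0 - j22.74 Ω = 22.74∠-90.0° Ω.
Step 5 — Source phasor: V = 33.6∠-72.6° V = 10.05 - j32.06 V.
Step 6 — Current: I = V / Z = 1.41 + j0.4419 A = 1.478∠17.4° A.
Step 7 — Complex power: S = V·I* = 0 - j49.65 VA.
Step 8 — Real power: P = Re(S) = 0 W.
Step 9 — Reactive power: Q = Im(S) = -49.65 VAR.
Step 10 — Apparent power: |S| = 49.65 VA.
Step 11 — Power factor: PF = P/|S| = 0 (leading).

(a) P = 0 W  (b) Q = -49.65 VAR  (c) S = 49.65 VA  (d) PF = 0 (leading)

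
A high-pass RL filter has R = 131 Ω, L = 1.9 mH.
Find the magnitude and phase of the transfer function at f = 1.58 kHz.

Step 1 — Angular frequency: ω = 2π·1580 = 9927 rad/s.
Step 2 — Transfer function: H(jω) = jωL/(R + jωL).
Step 3 — Numerator jωL = j·18.86; denominator R + jωL = 131 + j18.86.
Step 4 — H = 0.02031 + j0.1411.
Step 5 — Magnitude: |H| = 0.1425 (-16.9 dB); phase: φ = 81.8°.

|H| = 0.1425 (-16.9 dB), φ = 81.8°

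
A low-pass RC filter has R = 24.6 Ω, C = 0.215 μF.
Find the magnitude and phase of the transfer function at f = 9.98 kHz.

Step 1 — Angular frequency: ω = 2π·9980 = 6.271e+04 rad/s.
Step 2 — Transfer function: H(jω) = 1/(1 + jωRC).
Step 3 — Denominator: 1 + jωRC = 1 + j·6.271e+04·24.6·2.15e-07 = 1 + j0.3317.
Step 4 — H = 0.9009 - j0.2988.
Step 5 — Magnitude: |H| = 0.9492 (-0.5 dB); phase: φ = -18.3°.

|H| = 0.9492 (-0.5 dB), φ = -18.3°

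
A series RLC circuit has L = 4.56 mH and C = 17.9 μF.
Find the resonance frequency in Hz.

Step 1 — Resonance condition Im(Z)=0 gives ω₀ = 1/√(LC).
Step 2 — ω₀ = 1/√(0.00456·1.79e-05) = 3500 rad/s.
Step 3 — f₀ = ω₀/(2π) = 557.1 Hz.

f₀ = 557.1 Hz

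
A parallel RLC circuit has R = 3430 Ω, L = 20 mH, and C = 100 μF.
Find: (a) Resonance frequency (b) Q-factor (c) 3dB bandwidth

Step 1 — Resonance: ω₀ = 1/√(LC) = 1/√(0.02·0.0001) = 707.1 rad/s.
Step 2 — f₀ = ω₀/(2π) = 112.5 Hz.
Step 3 — Parallel Q: Q = R/(ω₀L) = 3430/(707.1·0.02) = 242.5.
Step 4 — Bandwidth: Δω = ω₀/Q = 2.915 rad/s; BW = Δω/(2π) = 0.464 Hz.

(a) f₀ = 112.5 Hz  (b) Q = 242.5  (c) BW = 0.464 Hz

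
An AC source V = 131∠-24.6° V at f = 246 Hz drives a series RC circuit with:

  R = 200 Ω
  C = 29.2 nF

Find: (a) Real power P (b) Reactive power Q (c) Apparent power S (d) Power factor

Step 1 — Angular frequency: ω = 2π·f = 2π·246 = 1546 rad/s.
Step 2 — Component impedances:
  R: Z = R = 200 Ω
  C: Z = 1/(jωC) = -j/(ω·C) = 0 - j2.216e+04 Ω
Step 3 — Series combination: Z_total = R + C = 200 - j2.216e+04 Ω = 2.216e+04∠-89.5° Ω.
Step 4 — Source phasor: V = 131∠-24.6° V = 119.1 - j54.53 V.
Step 5 — Current: I = V / Z = 0.00251 + j0.005353 A = 0.005912∠64.9° A.
Step 6 — Complex power: S = V·I* = 0.006991 - j0.7745 VA.
Step 7 — Real power: P = Re(S) = 0.006991 W.
Step 8 — Reactive power: Q = Im(S) = -0.7745 VAR.
Step 9 — Apparent power: |S| = 0.7745 VA.
Step 10 — Power factor: PF = P/|S| = 0.009026 (leading).

(a) P = 0.006991 W  (b) Q = -0.7745 VAR  (c) S = 0.7745 VA  (d) PF = 0.009026 (leading)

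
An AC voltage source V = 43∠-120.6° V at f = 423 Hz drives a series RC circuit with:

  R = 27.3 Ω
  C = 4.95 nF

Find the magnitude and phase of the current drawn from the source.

Step 1 — Angular frequency: ω = 2π·f = 2π·423 = 2658 rad/s.
Step 2 — Component impedances:
  R: Z = R = 27.3 Ω
  C: Z = 1/(jωC) = -j/(ω·C) = 0 - j7.601e+04 Ω
Step 3 — Series combination: Z_total = R + C = 27.3 - j7.601e+04 Ω = 7.601e+04∠-90.0° Ω.
Step 4 — Source phasor: V = 43∠-120.6° V = -21.89 - j37.01 V.
Step 5 — Ohm's law: I = V / Z_total = (-21.89 - j37.01) / (27.3 - j7.601e+04) = 0.0004868 - j0.0002881 A.
Step 6 — Convert to polar: |I| = 0.0005657 A, ∠I = -30.6°.

I = 0.0005657∠-30.6° A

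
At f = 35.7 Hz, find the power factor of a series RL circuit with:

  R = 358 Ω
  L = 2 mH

Step 1 — Angular frequency: ω = 2π·f = 2π·35.7 = 224.3 rad/s.
Step 2 — Component impedances:
  R: Z = R = 358 Ω
  L: Z = jωL = j·224.3·0.002 = 0 + j0.4486 Ω
Step 3 — Series combination: Z_total = R + L = 358 + j0.4486 Ω = 358∠0.1° Ω.
Step 4 — Power factor: PF = cos(φ) = Re(Z)/|Z| = 358/358 = 1.
Step 5 — Type: Im(Z) = 0.4486 ⇒ lagging (phase φ = 0.1°).

PF = 1 (lagging, φ = 0.1°)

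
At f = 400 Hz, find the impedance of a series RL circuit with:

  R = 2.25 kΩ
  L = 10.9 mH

Step 1 — Angular frequency: ω = 2π·f = 2π·400 = 2513 rad/s.
Step 2 — Component impedances:
  R: Z = R = 2250 Ω
  L: Z = jωL = j·2513·0.0109 = 0 + j27.39 Ω
Step 3 — Series combination: Z_total = R + L = 2250 + j27.39 Ω = 2250∠0.7° Ω.

Z = 2250 + j27.39 Ω = 2250∠0.7° Ω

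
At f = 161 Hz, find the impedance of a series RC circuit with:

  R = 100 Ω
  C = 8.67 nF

Step 1 — Angular frequency: ω = 2π·f = 2π·161 = 1012 rad/s.
Step 2 — Component impedances:
  R: Z = R = 100 Ω
  C: Z = 1/(jωC) = -j/(ω·C) = 0 - j1.14e+05 Ω
Step 3 — Series combination: Z_total = R + C = 100 - j1.14e+05 Ω = 1.14e+05∠-89.9° Ω.

Z = 100 - j1.14e+05 Ω = 1.14e+05∠-89.9° Ω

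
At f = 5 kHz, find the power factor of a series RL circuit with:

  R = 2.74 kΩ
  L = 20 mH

Step 1 — Angular frequency: ω = 2π·f = 2π·5000 = 3.142e+04 rad/s.
Step 2 — Component impedances:
  R: Z = R = 2740 Ω
  L: Z = jωL = j·3.142e+04·0.02 = 0 + j628.3 Ω
Step 3 — Series combination: Z_total = R + L = 2740 + j628.3 Ω = 2811∠12.9° Ω.
Step 4 — Power factor: PF = cos(φ) = Re(Z)/|Z| = 2740/2811 = 0.9747.
Step 5 — Type: Im(Z) = 628.3 ⇒ lagging (phase φ = 12.9°).

PF = 0.9747 (lagging, φ = 12.9°)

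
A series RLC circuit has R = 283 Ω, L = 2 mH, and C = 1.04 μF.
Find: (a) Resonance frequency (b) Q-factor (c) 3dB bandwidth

Step 1 — Resonance condition Im(Z)=0 gives ω₀ = 1/√(LC).
Step 2 — ω₀ = 1/√(0.002·1.04e-06) = 2.193e+04 rad/s.
Step 3 — f₀ = ω₀/(2π) = 3490 Hz.
Step 4 — Series Q: Q = ω₀L/R = 2.193e+04·0.002/283 = 0.155.
Step 5 — 3dB bandwidth: Δω = ω₀/Q = 1.415e+05 rad/s; BW = Δω/(2π) = 2.252e+04 Hz.

(a) f₀ = 3490 Hz  (b) Q = 0.155  (c) BW = 2.252e+04 Hz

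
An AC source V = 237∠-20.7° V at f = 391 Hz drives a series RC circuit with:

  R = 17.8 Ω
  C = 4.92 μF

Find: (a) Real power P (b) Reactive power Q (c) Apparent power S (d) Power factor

Step 1 — Angular frequency: ω = 2π·f = 2π·391 = 2457 rad/s.
Step 2 — Component impedances:
  R: Z = R = 17.8 Ω
  C: Z = 1/(jωC) = -j/(ω·C) = 0 - j82.73 Ω
Step 3 — Series combination: Z_total = R + C = 17.8 - j82.73 Ω = 84.63∠-77.9° Ω.
Step 4 — Source phasor: V = 237∠-20.7° V = 221.7 - j83.77 V.
Step 5 — Current: I = V / Z = 1.519 + j2.353 A = 2.801∠57.2° A.
Step 6 — Complex power: S = V·I* = 139.6 - j648.9 VA.
Step 7 — Real power: P = Re(S) = 139.6 W.
Step 8 — Reactive power: Q = Im(S) = -648.9 VAR.
Step 9 — Apparent power: |S| = 663.7 VA.
Step 10 — Power factor: PF = P/|S| = 0.2103 (leading).

(a) P = 139.6 W  (b) Q = -648.9 VAR  (c) S = 663.7 VA  (d) PF = 0.2103 (leading)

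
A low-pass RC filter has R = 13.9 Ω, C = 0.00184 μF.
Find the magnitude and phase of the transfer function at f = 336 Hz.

Step 1 — Angular frequency: ω = 2π·336 = 2111 rad/s.
Step 2 — Transfer function: H(jω) = 1/(1 + jωRC).
Step 3 — Denominator: 1 + jωRC = 1 + j·2111·13.9·1.84e-09 = 1 + j5.399e-05.
Step 4 — H = 1 - j5.399e-05.
Step 5 — Magnitude: |H| = 1 (-0.0 dB); phase: φ = -0.0°.

|H| = 1 (-0.0 dB), φ = -0.0°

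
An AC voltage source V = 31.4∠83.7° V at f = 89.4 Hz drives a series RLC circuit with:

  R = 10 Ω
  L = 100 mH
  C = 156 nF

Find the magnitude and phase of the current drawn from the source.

Step 1 — Angular frequency: ω = 2π·f = 2π·89.4 = 561.7 rad/s.
Step 2 — Component impedances:
  R: Z = R = 10 Ω
  L: Z = jωL = j·561.7·0.1 = 0 + j56.17 Ω
  C: Z = 1/(jωC) = -j/(ω·C) = 0 - j1.141e+04 Ω
Step 3 — Series combination: Z_total = R + L + C = 10 - j1.136e+04 Ω = 1.136e+04∠-89.9° Ω.
Step 4 — Source phasor: V = 31.4∠83.7° V = 3.446 + j31.21 V.
Step 5 — Ohm's law: I = V / Z_total = (3.446 + j31.21) / (10 - j1.136e+04) = -0.002748 + j0.0003058 A.
Step 6 — Convert to polar: |I| = 0.002765 A, ∠I = 173.6°.

I = 0.002765∠173.6° A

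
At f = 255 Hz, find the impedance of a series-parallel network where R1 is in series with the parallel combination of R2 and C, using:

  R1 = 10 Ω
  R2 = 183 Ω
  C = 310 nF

Step 1 — Angular frequency: ω = 2π·f = 2π·255 = 1602 rad/s.
Step 2 — Component impedances:
  R1: Z = R = 10 Ω
  R2: Z = R = 183 Ω
  C: Z = 1/(jωC) = -j/(ω·C) = 0 - j2013 Ω
Step 3 — Parallel branch: R2 || C = 1/(1/R2 + 1/C) = 181.5 - j16.5 Ω.
Step 4 — Series with R1: Z_total = R1 + (R2 || C) = 191.5 - j16.5 Ω = 192.2∠-4.9° Ω.

Z = 191.5 - j16.5 Ω = 192.2∠-4.9° Ω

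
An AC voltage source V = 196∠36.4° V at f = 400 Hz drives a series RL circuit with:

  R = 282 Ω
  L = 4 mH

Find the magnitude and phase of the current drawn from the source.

Step 1 — Angular frequency: ω = 2π·f = 2π·400 = 2513 rad/s.
Step 2 — Component impedances:
  R: Z = R = 282 Ω
  L: Z = jωL = j·2513·0.004 = 0 + j10.05 Ω
Step 3 — Series combination: Z_total = R + L = 282 + j10.05 Ω = 282.2∠2.0° Ω.
Step 4 — Source phasor: V = 196∠36.4° V = 157.8 + j116.3 V.
Step 5 — Ohm's law: I = V / Z_total = (157.8 + j116.3) / (282 + j10.05) = 0.5734 + j0.392 A.
Step 6 — Convert to polar: |I| = 0.6946 A, ∠I = 34.4°.

I = 0.6946∠34.4° A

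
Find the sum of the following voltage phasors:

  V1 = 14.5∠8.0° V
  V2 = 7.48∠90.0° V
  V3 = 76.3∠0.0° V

Step 1 — Convert each phasor to rectangular form:
  V1 = 14.5·(cos(8.0°) + j·sin(8.0°)) = 14.36 + j2.018 V
  V2 = 7.48·(cos(90.0°) + j·sin(90.0°)) = 0 + j7.48 V
  V3 = 76.3·(cos(0.0°) + j·sin(0.0°)) = 76.3 V
Step 2 — Sum components: V_total = 90.66 + j9.498 V.
Step 3 — Convert to polar: |V_total| = 91.16 V, ∠V_total = 6.0°.

V_total = 91.16∠6.0° V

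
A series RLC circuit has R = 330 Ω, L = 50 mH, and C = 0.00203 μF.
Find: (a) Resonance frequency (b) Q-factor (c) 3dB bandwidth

Step 1 — Resonance condition Im(Z)=0 gives ω₀ = 1/√(LC).
Step 2 — ω₀ = 1/√(0.05·2.03e-09) = 9.926e+04 rad/s.
Step 3 — f₀ = ω₀/(2π) = 1.58e+04 Hz.
Step 4 — Series Q: Q = ω₀L/R = 9.926e+04·0.05/330 = 15.04.
Step 5 — 3dB bandwidth: Δω = ω₀/Q = 6600 rad/s; BW = Δω/(2π) = 1050 Hz.

(a) f₀ = 1.58e+04 Hz  (b) Q = 15.04  (c) BW = 1050 Hz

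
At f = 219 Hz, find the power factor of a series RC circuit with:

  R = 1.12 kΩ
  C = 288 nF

Step 1 — Angular frequency: ω = 2π·f = 2π·219 = 1376 rad/s.
Step 2 — Component impedances:
  R: Z = R = 1120 Ω
  C: Z = 1/(jωC) = -j/(ω·C) = 0 - j2523 Ω
Step 3 — Series combination: Z_total = R + C = 1120 - j2523 Ω = 2761∠-66.1° Ω.
Step 4 — Power factor: PF = cos(φ) = Re(Z)/|Z| = 1120/2761 = 0.4057.
Step 5 — Type: Im(Z) = -2523 ⇒ leading (phase φ = -66.1°).

PF = 0.4057 (leading, φ = -66.1°)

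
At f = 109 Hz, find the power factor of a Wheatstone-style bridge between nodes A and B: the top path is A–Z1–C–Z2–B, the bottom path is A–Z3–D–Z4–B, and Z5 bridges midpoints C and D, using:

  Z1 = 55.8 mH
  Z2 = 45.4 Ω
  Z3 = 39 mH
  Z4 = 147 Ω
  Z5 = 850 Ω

Step 1 — Angular frequency: ω = 2π·f = 2π·109 = 684.9 rad/s.
Step 2 — Component impedances:
  Z1: Z = jωL = j·684.9·0.0558 = 0 + j38.22 Ω
  Z2: Z = R = 45.4 Ω
  Z3: Z = jωL = j·684.9·0.039 = 0 + j26.71 Ω
  Z4: Z = R = 147 Ω
  Z5: Z = R = 850 Ω
Step 3 — Bridge requires nodal analysis (the Z5 bridge couples midpoints C and D, so the two paths cannot be reduced to a simple series/parallel combination). Setting node B to ground and injecting 1 A at node A, the 3-node admittance system at A, C, D solves to V_A = Z_AB = 37.54 + j22.61 Ω = 43.83∠31.1° Ω.
Step 4 — Power factor: PF = cos(φ) = Re(Z)/|Z| = 37.54/43.825 = 0.8566.
Step 5 — Type: Im(Z) = 22.61 ⇒ lagging (phase φ = 31.1°).

PF = 0.8566 (lagging, φ = 31.1°)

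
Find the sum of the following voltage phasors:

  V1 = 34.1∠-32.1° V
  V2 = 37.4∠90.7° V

Step 1 — Convert each phasor to rectangular form:
  V1 = 34.1·(cos(-32.1°) + j·sin(-32.1°)) = 28.89 - j18.12 V
  V2 = 37.4·(cos(90.7°) + j·sin(90.7°)) = -0.4569 + j37.4 V
Step 2 — Sum components: V_total = 28.43 + j19.28 V.
Step 3 — Convert to polar: |V_total| = 34.35 V, ∠V_total = 34.1°.

V_total = 34.35∠34.1° V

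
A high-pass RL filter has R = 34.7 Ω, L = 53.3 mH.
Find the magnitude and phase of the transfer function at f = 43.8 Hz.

Step 1 — Angular frequency: ω = 2π·43.8 = 275.2 rad/s.
Step 2 — Transfer function: H(jω) = jωL/(R + jωL).
Step 3 — Numerator jωL = j·14.67; denominator R + jωL = 34.7 + j14.67.
Step 4 — H = 0.1516 + j0.3586.
Step 5 — Magnitude: |H| = 0.3894 (-8.2 dB); phase: φ = 67.1°.

|H| = 0.3894 (-8.2 dB), φ = 67.1°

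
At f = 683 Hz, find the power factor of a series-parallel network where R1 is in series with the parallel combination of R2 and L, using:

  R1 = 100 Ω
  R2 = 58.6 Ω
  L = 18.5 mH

Step 1 — Angular frequency: ω = 2π·f = 2π·683 = 4291 rad/s.
Step 2 — Component impedances:
  R1: Z = R = 100 Ω
  R2: Z = R = 58.6 Ω
  L: Z = jωL = j·4291·0.0185 = 0 + j79.39 Ω
Step 3 — Parallel branch: R2 || L = 1/(1/R2 + 1/L) = 37.93 + j28 Ω.
Step 4 — Series with R1: Z_total = R1 + (R2 || L) = 137.9 + j28 Ω = 140.7∠11.5° Ω.
Step 5 — Power factor: PF = cos(φ) = Re(Z)/|Z| = 137.93/140.75 = 0.98.
Step 6 — Type: Im(Z) = 28 ⇒ lagging (phase φ = 11.5°).

PF = 0.98 (lagging, φ = 11.5°)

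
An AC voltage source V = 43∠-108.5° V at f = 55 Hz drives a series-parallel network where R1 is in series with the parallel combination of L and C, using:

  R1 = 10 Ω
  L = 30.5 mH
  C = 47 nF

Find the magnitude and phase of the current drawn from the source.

Step 1 — Angular frequency: ω = 2π·f = 2π·55 = 345.6 rad/s.
Step 2 — Component impedances:
  R1: Z = R = 10 Ω
  L: Z = jωL = j·345.6·0.0305 = 0 + j10.54 Ω
  C: Z = 1/(jωC) = -j/(ω·C) = 0 - j6.157e+04 Ω
Step 3 — Parallel branch: L || C = 1/(1/L + 1/C) = 0 + j10.54 Ω.
Step 4 — Series with R1: Z_total = R1 + (L || C) = 10 + j10.54 Ω = 14.53∠46.5° Ω.
Step 5 — Source phasor: V = 43∠-108.5° V = -13.64 - j40.78 V.
Step 6 — Ohm's law: I = V / Z_total = (-13.64 - j40.78) / (10 + j10.54) = -2.682 - j1.25 A.
Step 7 — Convert to polar: |I| = 2.959 A, ∠I = -155.0°.

I = 2.959∠-155.0° A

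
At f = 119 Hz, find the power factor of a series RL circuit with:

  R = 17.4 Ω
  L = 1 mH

Step 1 — Angular frequency: ω = 2π·f = 2π·119 = 747.7 rad/s.
Step 2 — Component impedances:
  R: Z = R = 17.4 Ω
  L: Z = jωL = j·747.7·0.001 = 0 + j0.7477 Ω
Step 3 — Series combination: Z_total = R + L = 17.4 + j0.7477 Ω = 17.42∠2.5° Ω.
Step 4 — Power factor: PF = cos(φ) = Re(Z)/|Z| = 17.4/17.416 = 0.9991.
Step 5 — Type: Im(Z) = 0.7477 ⇒ lagging (phase φ = 2.5°).

PF = 0.9991 (lagging, φ = 2.5°)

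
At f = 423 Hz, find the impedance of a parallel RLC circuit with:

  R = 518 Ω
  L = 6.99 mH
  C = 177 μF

Step 1 — Angular frequency: ω = 2π·f = 2π·423 = 2658 rad/s.
Step 2 — Component impedances:
  R: Z = R = 518 Ω
  L: Z = jωL = j·2658·0.00699 = 0 + j18.58 Ω
  C: Z = 1/(jωC) = -j/(ω·C) = 0 - j2.126 Ω
Step 3 — Parallel combination: 1/Z_total = 1/R + 1/L + 1/C; Z_total = 0.01112 - j2.4 Ω = 2.4∠-89.7° Ω.

Z = 0.01112 - j2.4 Ω = 2.4∠-89.7° Ω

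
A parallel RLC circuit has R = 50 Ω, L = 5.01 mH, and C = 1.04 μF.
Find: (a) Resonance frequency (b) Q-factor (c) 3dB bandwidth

Step 1 — Resonance: ω₀ = 1/√(LC) = 1/√(0.00501·1.04e-06) = 1.385e+04 rad/s.
Step 2 — f₀ = ω₀/(2π) = 2205 Hz.
Step 3 — Parallel Q: Q = R/(ω₀L) = 50/(1.385e+04·0.00501) = 0.7204.
Step 4 — Bandwidth: Δω = ω₀/Q = 1.923e+04 rad/s; BW = Δω/(2π) = 3061 Hz.

(a) f₀ = 2205 Hz  (b) Q = 0.7204  (c) BW = 3061 Hz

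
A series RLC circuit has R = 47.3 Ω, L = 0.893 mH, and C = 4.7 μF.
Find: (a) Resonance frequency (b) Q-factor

Step 1 — Resonance condition Im(Z)=0 gives ω₀ = 1/√(LC).
Step 2 — ω₀ = 1/√(0.000893·4.7e-06) = 1.544e+04 rad/s.
Step 3 — f₀ = ω₀/(2π) = 2457 Hz.
Step 4 — Series Q: Q = ω₀L/R = 1.544e+04·0.000893/47.3 = 0.2914.

(a) f₀ = 2457 Hz  (b) Q = 0.2914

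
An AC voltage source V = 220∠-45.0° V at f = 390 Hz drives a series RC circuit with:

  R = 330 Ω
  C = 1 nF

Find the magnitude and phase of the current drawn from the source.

Step 1 — Angular frequency: ω = 2π·f = 2π·390 = 2450 rad/s.
Step 2 — Component impedances:
  R: Z = R = 330 Ω
  C: Z = 1/(jωC) = -j/(ω·C) = 0 - j4.081e+05 Ω
Step 3 — Series combination: Z_total = R + C = 330 - j4.081e+05 Ω = 4.081e+05∠-90.0° Ω.
Step 4 — Source phasor: V = 220∠-45.0° V = 155.6 - j155.6 V.
Step 5 — Ohm's law: I = V / Z_total = (155.6 - j155.6) / (330 - j4.081e+05) = 0.0003815 + j0.0003809 A.
Step 6 — Convert to polar: |I| = 0.0005391 A, ∠I = 45.0°.

I = 0.0005391∠45.0° A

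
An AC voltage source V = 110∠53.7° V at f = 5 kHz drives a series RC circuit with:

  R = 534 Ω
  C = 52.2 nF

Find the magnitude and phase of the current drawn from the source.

Step 1 — Angular frequency: ω = 2π·f = 2π·5000 = 3.142e+04 rad/s.
Step 2 — Component impedances:
  R: Z = R = 534 Ω
  C: Z = 1/(jωC) = -j/(ω·C) = 0 - j609.8 Ω
Step 3 — Series combination: Z_total = R + C = 534 - j609.8 Ω = 810.6∠-48.8° Ω.
Step 4 — Source phasor: V = 110∠53.7° V = 65.12 + j88.65 V.
Step 5 — Ohm's law: I = V / Z_total = (65.12 + j88.65) / (534 - j609.8) = -0.02935 + j0.1325 A.
Step 6 — Convert to polar: |I| = 0.1357 A, ∠I = 102.5°.

I = 0.1357∠102.5° A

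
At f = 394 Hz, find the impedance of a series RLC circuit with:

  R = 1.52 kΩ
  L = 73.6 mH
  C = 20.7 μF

Step 1 — Angular frequency: ω = 2π·f = 2π·394 = 2476 rad/s.
Step 2 — Component impedances:
  R: Z = R = 1520 Ω
  L: Z = jωL = j·2476·0.0736 = 0 + j182.2 Ω
  C: Z = 1/(jωC) = -j/(ω·C) = 0 - j19.51 Ω
Step 3 — Series combination: Z_total = R + L + C = 1520 + j162.7 Ω = 1529∠6.1° Ω.

Z = 1520 + j162.7 Ω = 1529∠6.1° Ω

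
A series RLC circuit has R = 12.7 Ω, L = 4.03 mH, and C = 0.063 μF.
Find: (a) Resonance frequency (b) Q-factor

Step 1 — Resonance condition Im(Z)=0 gives ω₀ = 1/√(LC).
Step 2 — ω₀ = 1/√(0.00403·6.3e-08) = 6.276e+04 rad/s.
Step 3 — f₀ = ω₀/(2π) = 9988 Hz.
Step 4 — Series Q: Q = ω₀L/R = 6.276e+04·0.00403/12.7 = 19.91.

(a) f₀ = 9988 Hz  (b) Q = 19.91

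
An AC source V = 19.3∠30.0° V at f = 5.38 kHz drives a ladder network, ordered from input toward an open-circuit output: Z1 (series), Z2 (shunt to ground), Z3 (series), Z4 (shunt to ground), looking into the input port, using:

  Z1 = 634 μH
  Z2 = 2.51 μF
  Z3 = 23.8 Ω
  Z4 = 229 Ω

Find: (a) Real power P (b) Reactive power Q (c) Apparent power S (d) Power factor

Step 1 — Angular frequency: ω = 2π·f = 2π·5380 = 3.38e+04 rad/s.
Step 2 — Component impedances:
  Z1: Z = jωL = j·3.38e+04·0.000634 = 0 + j21.43 Ω
  Z2: Z = 1/(jωC) = -j/(ω·C) = 0 - j11.79 Ω
  Z3: Z = R = 23.8 Ω
  Z4: Z = R = 229 Ω
Step 3 — Ladder network (open output): work backward from the far end, alternating series and parallel combinations. Z_in = 0.5483 + j9.671 Ω = 9.687∠86.8° Ω.
Step 4 — Source phasor: V = 19.3∠30.0° V = 16.71 + j9.65 V.
Step 5 — Current: I = V / Z = 1.092 - j1.666 A = 1.992∠-56.8° A.
Step 6 — Complex power: S = V·I* = 2.177 + j38.39 VA.
Step 7 — Real power: P = Re(S) = 2.177 W.
Step 8 — Reactive power: Q = Im(S) = 38.39 VAR.
Step 9 — Apparent power: |S| = 38.45 VA.
Step 10 — Power factor: PF = P/|S| = 0.0566 (lagging).

(a) P = 2.177 W  (b) Q = 38.39 VAR  (c) S = 38.45 VA  (d) PF = 0.0566 (lagging)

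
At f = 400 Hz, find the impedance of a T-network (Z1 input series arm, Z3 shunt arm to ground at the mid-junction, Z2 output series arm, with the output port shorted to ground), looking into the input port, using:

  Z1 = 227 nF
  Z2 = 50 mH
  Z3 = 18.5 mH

Step 1 — Angular frequency: ω = 2π·f = 2π·400 = 2513 rad/s.
Step 2 — Component impedances:
  Z1: Z = 1/(jωC) = -j/(ω·C) = 0 - j1753 Ω
  Z2: Z = jωL = j·2513·0.05 = 0 + j125.7 Ω
  Z3: Z = jωL = j·2513·0.0185 = 0 + j46.5 Ω
Step 3 — With the output port shorted to ground, the output series arm Z2 runs from the junction to ground; the shunt arm Z3 also runs from the junction to ground. They appear in parallel: Z3 || Z2 = 0 + j33.94 Ω.
Step 4 — Series with input arm Z1: Z_in = Z1 + (Z3 || Z2) = 0 - j1719 Ω = 1719∠-90.0° Ω.

Z = 0 - j1719 Ω = 1719∠-90.0° Ω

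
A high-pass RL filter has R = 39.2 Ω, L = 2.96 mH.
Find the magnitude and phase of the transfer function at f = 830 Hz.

Step 1 — Angular frequency: ω = 2π·830 = 5215 rad/s.
Step 2 — Transfer function: H(jω) = jωL/(R + jωL).
Step 3 — Numerator jωL = j·15.44; denominator R + jωL = 39.2 + j15.44.
Step 4 — H = 0.1343 + j0.3409.
Step 5 — Magnitude: |H| = 0.3664 (-8.7 dB); phase: φ = 68.5°.

|H| = 0.3664 (-8.7 dB), φ = 68.5°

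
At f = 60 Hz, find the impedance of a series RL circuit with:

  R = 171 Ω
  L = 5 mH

Step 1 — Angular frequency: ω = 2π·f = 2π·60 = 377 rad/s.
Step 2 — Component impedances:
  R: Z = R = 171 Ω
  L: Z = jωL = j·377·0.005 = 0 + j1.885 Ω
Step 3 — Series combination: Z_total = R + L = 171 + j1.885 Ω = 171∠0.6° Ω.

Z = 171 + j1.885 Ω = 171∠0.6° Ω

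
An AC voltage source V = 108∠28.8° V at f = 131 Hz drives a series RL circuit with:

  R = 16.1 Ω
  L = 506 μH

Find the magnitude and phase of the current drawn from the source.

Step 1 — Angular frequency: ω = 2π·f = 2π·131 = 823.1 rad/s.
Step 2 — Component impedances:
  R: Z = R = 16.1 Ω
  L: Z = jωL = j·823.1·0.000506 = 0 + j0.4165 Ω
Step 3 — Series combination: Z_total = R + L = 16.1 + j0.4165 Ω = 16.11∠1.5° Ω.
Step 4 — Source phasor: V = 108∠28.8° V = 94.64 + j52.03 V.
Step 5 — Ohm's law: I = V / Z_total = (94.64 + j52.03) / (16.1 + j0.4165) = 5.958 + j3.078 A.
Step 6 — Convert to polar: |I| = 6.706 A, ∠I = 27.3°.

I = 6.706∠27.3° A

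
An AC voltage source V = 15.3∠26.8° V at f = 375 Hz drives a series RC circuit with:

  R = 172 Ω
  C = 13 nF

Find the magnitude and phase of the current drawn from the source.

Step 1 — Angular frequency: ω = 2π·f = 2π·375 = 2356 rad/s.
Step 2 — Component impedances:
  R: Z = R = 172 Ω
  C: Z = 1/(jωC) = -j/(ω·C) = 0 - j3.265e+04 Ω
Step 3 — Series combination: Z_total = R + C = 172 - j3.265e+04 Ω = 3.265e+04∠-89.7° Ω.
Step 4 — Source phasor: V = 15.3∠26.8° V = 13.66 + j6.898 V.
Step 5 — Ohm's law: I = V / Z_total = (13.66 + j6.898) / (172 - j3.265e+04) = -0.0002091 + j0.0004194 A.
Step 6 — Convert to polar: |I| = 0.0004686 A, ∠I = 116.5°.

I = 0.0004686∠116.5° A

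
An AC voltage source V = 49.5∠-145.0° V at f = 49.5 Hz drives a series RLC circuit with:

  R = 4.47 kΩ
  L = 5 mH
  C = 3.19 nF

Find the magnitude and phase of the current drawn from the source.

Step 1 — Angular frequency: ω = 2π·f = 2π·49.5 = 311 rad/s.
Step 2 — Component impedances:
  R: Z = R = 4470 Ω
  L: Z = jωL = j·311·0.005 = 0 + j1.555 Ω
  C: Z = 1/(jωC) = -j/(ω·C) = 0 - j1.008e+06 Ω
Step 3 — Series combination: Z_total = R + L + C = 4470 - j1.008e+06 Ω = 1.008e+06∠-89.7° Ω.
Step 4 — Source phasor: V = 49.5∠-145.0° V = -40.55 - j28.39 V.
Step 5 — Ohm's law: I = V / Z_total = (-40.55 - j28.39) / (4470 - j1.008e+06) = 2.799e-05 - j4.035e-05 A.
Step 6 — Convert to polar: |I| = 4.911e-05 A, ∠I = -55.3°.

I = 4.911e-05∠-55.3° A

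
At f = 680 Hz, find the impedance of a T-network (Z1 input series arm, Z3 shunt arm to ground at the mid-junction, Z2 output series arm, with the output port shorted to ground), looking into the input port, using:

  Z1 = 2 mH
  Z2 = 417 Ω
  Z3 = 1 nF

Step 1 — Angular frequency: ω = 2π·f = 2π·680 = 4273 rad/s.
Step 2 — Component impedances:
  Z1: Z = jωL = j·4273·0.002 = 0 + j8.545 Ω
  Z2: Z = R = 417 Ω
  Z3: Z = 1/(jωC) = -j/(ω·C) = 0 - j2.341e+05 Ω
Step 3 — With the output port shorted to ground, the output series arm Z2 runs from the junction to ground; the shunt arm Z3 also runs from the junction to ground. They appear in parallel: Z3 || Z2 = 417 - j0.7429 Ω.
Step 4 — Series with input arm Z1: Z_in = Z1 + (Z3 || Z2) = 417 + j7.802 Ω = 417.1∠1.1° Ω.

Z = 417 + j7.802 Ω = 417.1∠1.1° Ω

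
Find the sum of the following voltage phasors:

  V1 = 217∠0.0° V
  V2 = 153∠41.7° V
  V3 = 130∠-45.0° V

Step 1 — Convert each phasor to rectangular form:
  V1 = 217·(cos(0.0°) + j·sin(0.0°)) = 217 V
  V2 = 153·(cos(41.7°) + j·sin(41.7°)) = 114.2 + j101.8 V
  V3 = 130·(cos(-45.0°) + j·sin(-45.0°)) = 91.92 - j91.92 V
Step 2 — Sum components: V_total = 423.2 + j9.856 V.
Step 3 — Convert to polar: |V_total| = 423.3 V, ∠V_total = 1.3°.

V_total = 423.3∠1.3° V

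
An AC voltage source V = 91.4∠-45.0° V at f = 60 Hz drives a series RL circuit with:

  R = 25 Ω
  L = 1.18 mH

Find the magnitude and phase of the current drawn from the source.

Step 1 — Angular frequency: ω = 2π·f = 2π·60 = 377 rad/s.
Step 2 — Component impedances:
  R: Z = R = 25 Ω
  L: Z = jωL = j·377·0.00118 = 0 + j0.4448 Ω
Step 3 — Series combination: Z_total = R + L = 25 + j0.4448 Ω = 25∠1.0° Ω.
Step 4 — Source phasor: V = 91.4∠-45.0° V = 64.63 - j64.63 V.
Step 5 — Ohm's law: I = V / Z_total = (64.63 - j64.63) / (25 + j0.4448) = 2.538 - j2.63 A.
Step 6 — Convert to polar: |I| = 3.655 A, ∠I = -46.0°.

I = 3.655∠-46.0° A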